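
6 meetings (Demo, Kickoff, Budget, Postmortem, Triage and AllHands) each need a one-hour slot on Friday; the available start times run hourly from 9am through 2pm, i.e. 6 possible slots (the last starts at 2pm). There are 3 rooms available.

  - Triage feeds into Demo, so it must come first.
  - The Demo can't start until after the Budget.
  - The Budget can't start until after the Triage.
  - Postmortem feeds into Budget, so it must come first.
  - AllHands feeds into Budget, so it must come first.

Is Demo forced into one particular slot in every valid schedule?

Demo can be 11am (e.g. Postmortem -> 9am; Triage -> 9am; AllHands -> 9am; Kickoff -> 10am; Budget -> 10am; Demo -> 11am) or 12pm (e.g. AllHands in 9am; Triage in 9am; Kickoff in 10am; Budget in 10am; Demo in 12pm; Postmortem in 9am).

No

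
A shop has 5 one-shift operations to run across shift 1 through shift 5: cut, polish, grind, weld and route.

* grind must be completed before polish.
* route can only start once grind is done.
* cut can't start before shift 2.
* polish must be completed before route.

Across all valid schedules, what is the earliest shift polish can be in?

shift 2

Precedence pushes polish to at least shift 2; downstream work caps polish at shift 4.
polish at shift 2 is achievable: grind -> shift 1, weld -> shift 1, polish -> shift 2, cut -> shift 2, route -> shift 3.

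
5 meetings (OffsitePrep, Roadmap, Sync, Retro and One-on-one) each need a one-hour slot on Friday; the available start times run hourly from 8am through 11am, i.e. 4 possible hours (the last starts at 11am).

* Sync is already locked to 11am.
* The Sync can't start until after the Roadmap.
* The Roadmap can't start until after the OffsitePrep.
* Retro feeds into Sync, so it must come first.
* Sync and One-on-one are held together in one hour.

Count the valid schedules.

Splitting on OffsitePrep: it can be 8am (6), 9am (3). Listing each branch's schedules as (Roadmap, Sync, Retro, One-on-one):
OffsitePrep=8am: (9am,11am,8am,11am) (9am,11am,9am,11am) (9am,11am,10am,11am) (10am,11am,8am,11am) (10am,11am,9am,11am) (10am,11am,10am,11am) — 6.
OffsitePrep=9am: (10am,11am,8am,11am) (10am,11am,9am,11am) (10am,11am,10am,11am) — 3.
Summing: 6 + 3 = 9.

9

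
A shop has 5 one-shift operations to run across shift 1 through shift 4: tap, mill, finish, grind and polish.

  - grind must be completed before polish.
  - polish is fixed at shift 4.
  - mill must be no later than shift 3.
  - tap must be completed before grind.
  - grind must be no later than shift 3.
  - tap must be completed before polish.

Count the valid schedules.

36

Splitting on tap: it can be shift 1 (24), shift 2 (12). Listing each branch's schedules as (mill, finish, grind, polish) by shift number:
tap=shift 1: (1,1,2,4) (1,1,3,4) (1,2,2,4) (1,2,3,4) (1,3,2,4) (1,3,3,4) (1,4,2,4) (1,4,3,4) (2,1,2,4) (2,1,3,4) (2,2,2,4) (2,2,3,4) (2,3,2,4) (2,3,3,4) (2,4,2,4) (2,4,3,4) (3,1,2,4) (3,1,3,4) (3,2,2,4) (3,2,3,4) (3,3,2,4) (3,3,3,4) (3,4,2,4) (3,4,3,4) — 24.
tap=shift 2: (1,1,3,4) (1,2,3,4) (1,3,3,4) (1,4,3,4) (2,1,3,4) (2,2,3,4) (2,3,3,4) (2,4,3,4) (3,1,3,4) (3,2,3,4) (3,3,3,4) (3,4,3,4) — 12.
Summing: 24 + 12 = 36.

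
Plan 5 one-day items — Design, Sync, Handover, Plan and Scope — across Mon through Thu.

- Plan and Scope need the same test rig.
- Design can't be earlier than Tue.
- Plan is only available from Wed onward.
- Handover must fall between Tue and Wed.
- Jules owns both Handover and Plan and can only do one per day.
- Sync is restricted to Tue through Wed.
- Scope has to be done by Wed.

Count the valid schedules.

48

Splitting on Design: it can be Tue (16), Wed (16), Thu (16). Listing each branch's schedules as (Sync, Handover, Plan, Scope):
Design=Tue: (Tue,Tue,Wed,Mon) (Tue,Tue,Wed,Tue) (Tue,Tue,Thu,Mon) (Tue,Tue,Thu,Tue) (Tue,Tue,Thu,Wed) (Tue,Wed,Thu,Mon) (Tue,Wed,Thu,Tue) (Tue,Wed,Thu,Wed) (Wed,Tue,Wed,Mon) (Wed,Tue,Wed,Tue) (Wed,Tue,Thu,Mon) (Wed,Tue,Thu,Tue) (Wed,Tue,Thu,Wed) (Wed,Wed,Thu,Mon) (Wed,Wed,Thu,Tue) (Wed,Wed,Thu,Wed) — 16.
Design=Wed: (Tue,Tue,Wed,Mon) (Tue,Tue,Wed,Tue) (Tue,Tue,Thu,Mon) (Tue,Tue,Thu,Tue) (Tue,Tue,Thu,Wed) (Tue,Wed,Thu,Mon) (Tue,Wed,Thu,Tue) (Tue,Wed,Thu,Wed) (Wed,Tue,Wed,Mon) (Wed,Tue,Wed,Tue) (Wed,Tue,Thu,Mon) (Wed,Tue,Thu,Tue) (Wed,Tue,Thu,Wed) (Wed,Wed,Thu,Mon) (Wed,Wed,Thu,Tue) (Wed,Wed,Thu,Wed) — 16.
Design=Thu: (Tue,Tue,Wed,Mon) (Tue,Tue,Wed,Tue) (Tue,Tue,Thu,Mon) (Tue,Tue,Thu,Tue) (Tue,Tue,Thu,Wed) (Tue,Wed,Thu,Mon) (Tue,Wed,Thu,Tue) (Tue,Wed,Thu,Wed) (Wed,Tue,Wed,Mon) (Wed,Tue,Wed,Tue) (Wed,Tue,Thu,Mon) (Wed,Tue,Thu,Tue) (Wed,Tue,Thu,Wed) (Wed,Wed,Thu,Mon) (Wed,Wed,Thu,Tue) (Wed,Wed,Thu,Wed) — 16.
Summing: 16 + 16 + 16 = 48.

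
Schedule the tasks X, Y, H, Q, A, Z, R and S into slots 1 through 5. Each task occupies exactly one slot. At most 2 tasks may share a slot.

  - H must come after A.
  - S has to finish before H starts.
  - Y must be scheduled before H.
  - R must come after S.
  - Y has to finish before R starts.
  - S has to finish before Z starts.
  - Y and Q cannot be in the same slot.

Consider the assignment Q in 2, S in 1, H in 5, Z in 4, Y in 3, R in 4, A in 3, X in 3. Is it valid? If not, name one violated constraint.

R must come after S — holds.
Y must be scheduled before H — holds.
Y has to finish before R starts — holds.
At most 2 tasks may share a slot — violated.
S has to finish before H starts — holds.
Y and Q cannot be in the same slot — holds.
H must come after A — holds.
S has to finish before Z starts — holds.

No — it violates: At most 2 tasks may share a slot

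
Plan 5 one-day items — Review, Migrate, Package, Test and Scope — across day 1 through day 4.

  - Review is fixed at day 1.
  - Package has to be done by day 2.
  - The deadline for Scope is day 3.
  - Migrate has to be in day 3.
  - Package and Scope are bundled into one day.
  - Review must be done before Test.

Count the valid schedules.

6

Splitting on Package: it can be day 1 (3), day 2 (3). Listing each branch's schedules as (Review, Migrate, Test, Scope) by day number:
Package=day 1: (1,3,2,1) (1,3,3,1) (1,3,4,1) — 3.
Package=day 2: (1,3,2,2) (1,3,3,2) (1,3,4,2) — 3.
Summing: 3 + 3 = 6.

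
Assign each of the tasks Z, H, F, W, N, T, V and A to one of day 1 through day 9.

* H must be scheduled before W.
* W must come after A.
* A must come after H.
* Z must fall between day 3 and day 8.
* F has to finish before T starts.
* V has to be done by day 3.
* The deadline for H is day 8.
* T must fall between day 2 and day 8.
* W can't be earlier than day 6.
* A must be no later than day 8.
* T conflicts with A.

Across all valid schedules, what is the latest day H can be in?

H's own window allows nothing later than day 8; downstream work caps H at day 7.
H at day 7 is achievable: F=day 1; N=day 1; V=day 1; Z=day 3; A=day 8; T=day 2; W=day 9; H=day 7.

day 7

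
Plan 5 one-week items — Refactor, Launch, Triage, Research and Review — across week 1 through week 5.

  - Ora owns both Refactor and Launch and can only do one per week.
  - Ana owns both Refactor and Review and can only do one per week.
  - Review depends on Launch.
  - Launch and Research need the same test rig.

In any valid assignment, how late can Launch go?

Downstream work caps Launch at week 4.
Launch at week 4 is achievable: Review in week 5; Refactor in week 1; Launch in week 4; Research in week 1; Triage in week 1.

week 4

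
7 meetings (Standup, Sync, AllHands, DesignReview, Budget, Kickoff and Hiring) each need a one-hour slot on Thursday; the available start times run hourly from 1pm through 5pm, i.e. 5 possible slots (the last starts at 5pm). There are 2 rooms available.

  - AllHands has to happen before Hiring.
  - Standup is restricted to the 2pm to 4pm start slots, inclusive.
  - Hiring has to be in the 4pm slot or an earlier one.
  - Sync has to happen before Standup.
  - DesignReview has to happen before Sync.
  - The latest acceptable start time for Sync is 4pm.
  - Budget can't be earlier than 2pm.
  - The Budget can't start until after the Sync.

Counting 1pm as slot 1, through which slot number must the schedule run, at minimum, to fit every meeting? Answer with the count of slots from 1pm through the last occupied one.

4

The precedence chain requires at least 3 distinct slots.
With at most 2 per slot and 7 meetings, at least 4 slots are needed.
4 works (last occupied slot: 4pm): for example Hiring in 2pm, Standup in 3pm, Sync in 2pm, AllHands in 1pm, Budget in 3pm, Kickoff in 4pm, DesignReview in 1pm.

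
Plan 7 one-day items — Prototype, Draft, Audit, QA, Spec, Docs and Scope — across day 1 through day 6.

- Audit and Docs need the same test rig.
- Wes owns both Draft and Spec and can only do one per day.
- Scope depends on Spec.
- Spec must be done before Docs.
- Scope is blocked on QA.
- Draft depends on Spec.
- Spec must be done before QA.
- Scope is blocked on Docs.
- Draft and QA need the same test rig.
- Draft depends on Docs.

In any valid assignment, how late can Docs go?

day 5

Precedence pushes Docs to at least day 2; downstream work caps Docs at day 5.
Docs at day 5 is achievable: Draft -> day 6; Prototype -> day 1; Audit -> day 1; Scope -> day 6; QA -> day 2; Docs -> day 5; Spec -> day 1.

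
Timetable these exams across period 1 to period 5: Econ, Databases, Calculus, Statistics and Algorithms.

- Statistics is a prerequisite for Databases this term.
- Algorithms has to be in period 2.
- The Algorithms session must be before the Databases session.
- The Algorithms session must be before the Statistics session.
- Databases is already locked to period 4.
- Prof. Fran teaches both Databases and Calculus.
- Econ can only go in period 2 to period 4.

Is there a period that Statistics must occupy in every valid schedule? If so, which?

Algorithms is fixed at period 2 and must come before Statistics, so Statistics is at least period 3.
Databases is fixed at period 4 and must come after Statistics, so Statistics is at most period 3.
So Statistics must be period 3.

period 3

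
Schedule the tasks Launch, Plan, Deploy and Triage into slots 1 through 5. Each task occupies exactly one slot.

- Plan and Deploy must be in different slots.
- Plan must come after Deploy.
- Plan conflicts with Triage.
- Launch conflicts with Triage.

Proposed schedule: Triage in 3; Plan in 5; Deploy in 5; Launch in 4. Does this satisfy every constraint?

No — it violates: Plan and Deploy must be in different slots

Plan and Deploy must be in different slots — violated.
Launch conflicts with Triage — holds.
Plan must come after Deploy — violated.
Plan conflicts with Triage — holds.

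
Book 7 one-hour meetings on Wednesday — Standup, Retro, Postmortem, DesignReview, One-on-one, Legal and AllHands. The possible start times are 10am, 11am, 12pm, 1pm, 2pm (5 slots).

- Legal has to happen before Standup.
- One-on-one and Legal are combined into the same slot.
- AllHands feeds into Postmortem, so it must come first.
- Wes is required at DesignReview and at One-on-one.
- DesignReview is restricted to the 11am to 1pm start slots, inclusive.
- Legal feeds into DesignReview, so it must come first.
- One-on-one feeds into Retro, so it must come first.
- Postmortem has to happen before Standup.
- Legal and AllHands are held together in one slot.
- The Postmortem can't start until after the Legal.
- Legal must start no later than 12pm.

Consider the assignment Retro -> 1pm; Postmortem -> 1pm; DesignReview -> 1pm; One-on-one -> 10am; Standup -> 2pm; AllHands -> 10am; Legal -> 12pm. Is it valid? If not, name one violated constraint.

Postmortem has to happen before Standup — holds.
Wes is required at DesignReview and at One-on-one — holds.
Legal feeds into DesignReview, so it must come first — holds.
AllHands feeds into Postmortem, so it must come first — holds.
Legal must start no later than 12pm — holds.
One-on-one feeds into Retro, so it must come first — holds.
Legal has to happen before Standup — holds.
Legal and AllHands are held together in one slot — violated.
The Postmortem can't start until after the Legal — holds.
One-on-one and Legal are combined into the same slot — violated.
DesignReview is restricted to the 11am to 1pm start slots, inclusive — holds.

Invalid. One-on-one and Legal are combined into the same slot.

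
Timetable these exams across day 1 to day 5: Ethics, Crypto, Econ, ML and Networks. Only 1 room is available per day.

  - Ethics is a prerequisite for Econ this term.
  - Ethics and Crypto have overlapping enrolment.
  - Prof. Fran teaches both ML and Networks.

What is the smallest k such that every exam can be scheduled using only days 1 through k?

The precedence chain requires at least 2 distinct days.
With at most 1 per day and 5 exams, at least 5 days are needed.
5 works (last occupied day: day 5): for example Ethics in day 1; Networks in day 5; Econ in day 2; ML in day 4; Crypto in day 3.

5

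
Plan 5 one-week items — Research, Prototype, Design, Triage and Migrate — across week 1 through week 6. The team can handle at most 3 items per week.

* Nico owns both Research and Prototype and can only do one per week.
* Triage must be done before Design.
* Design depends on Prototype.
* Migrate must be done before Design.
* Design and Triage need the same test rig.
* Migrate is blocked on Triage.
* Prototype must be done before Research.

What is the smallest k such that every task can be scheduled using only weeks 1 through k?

3 weeks

The precedence chain requires at least 3 distinct weeks.
With at most 3 per week and 5 tasks, at least 2 weeks are needed.
3 works (last occupied week: week 3): for example Triage=week 1, Prototype=week 1, Design=week 3, Migrate=week 2, Research=week 2.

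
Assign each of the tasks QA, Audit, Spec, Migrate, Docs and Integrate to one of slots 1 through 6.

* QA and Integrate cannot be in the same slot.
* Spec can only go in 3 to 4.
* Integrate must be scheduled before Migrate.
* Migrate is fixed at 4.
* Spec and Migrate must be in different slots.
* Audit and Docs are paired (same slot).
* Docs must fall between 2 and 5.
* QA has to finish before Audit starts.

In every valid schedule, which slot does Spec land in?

Spec's window is 3–4.
Migrate is fixed at 4, and Spec can't share a slot with Migrate.
So Spec must be 3.

3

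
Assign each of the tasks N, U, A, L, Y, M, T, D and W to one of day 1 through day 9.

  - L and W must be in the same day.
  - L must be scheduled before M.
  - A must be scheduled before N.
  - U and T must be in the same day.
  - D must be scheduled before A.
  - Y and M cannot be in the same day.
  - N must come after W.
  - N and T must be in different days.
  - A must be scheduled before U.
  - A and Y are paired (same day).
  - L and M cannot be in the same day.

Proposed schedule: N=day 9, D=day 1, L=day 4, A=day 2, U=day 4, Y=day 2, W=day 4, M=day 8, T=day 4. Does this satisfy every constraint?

N must come after W — holds.
A must be scheduled before N — holds.
L must be scheduled before M — holds.
Y and M cannot be in the same day — holds.
N and T must be in different days — holds.
U and T must be in the same day — holds.
D must be scheduled before A — holds.
L and W must be in the same day — holds.
L and M cannot be in the same day — holds.
A must be scheduled before U — holds.
A and Y are paired (same day) — holds.

Yes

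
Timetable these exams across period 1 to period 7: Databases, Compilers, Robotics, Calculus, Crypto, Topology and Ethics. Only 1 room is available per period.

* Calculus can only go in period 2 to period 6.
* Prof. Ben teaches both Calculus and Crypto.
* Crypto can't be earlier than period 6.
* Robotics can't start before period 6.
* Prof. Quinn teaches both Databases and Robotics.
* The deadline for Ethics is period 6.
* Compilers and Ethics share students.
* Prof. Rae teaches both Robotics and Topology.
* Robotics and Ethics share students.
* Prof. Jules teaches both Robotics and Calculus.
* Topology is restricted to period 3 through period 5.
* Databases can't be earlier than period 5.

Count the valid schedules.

Splitting on Compilers: it can be period 1 (8), period 2 (4), period 3 (2), period 4 (2). Listing each branch's schedules as (Databases, Robotics, Calculus, Crypto, Topology, Ethics) by period number:
Compilers=period 1: (5,6,2,7,3,4) (5,6,2,7,4,3) (5,6,3,7,4,2) (5,6,4,7,3,2) (5,7,2,6,3,4) (5,7,2,6,4,3) (5,7,3,6,4,2) (5,7,4,6,3,2) — 8.
Compilers=period 2: (5,6,3,7,4,1) (5,6,4,7,3,1) (5,7,3,6,4,1) (5,7,4,6,3,1) — 4.
Compilers=period 3: (5,6,2,7,4,1) (5,7,2,6,4,1) — 2.
Compilers=period 4: (5,6,2,7,3,1) (5,7,2,6,3,1) — 2.
Summing: 8 + 4 + 2 + 2 = 16.

16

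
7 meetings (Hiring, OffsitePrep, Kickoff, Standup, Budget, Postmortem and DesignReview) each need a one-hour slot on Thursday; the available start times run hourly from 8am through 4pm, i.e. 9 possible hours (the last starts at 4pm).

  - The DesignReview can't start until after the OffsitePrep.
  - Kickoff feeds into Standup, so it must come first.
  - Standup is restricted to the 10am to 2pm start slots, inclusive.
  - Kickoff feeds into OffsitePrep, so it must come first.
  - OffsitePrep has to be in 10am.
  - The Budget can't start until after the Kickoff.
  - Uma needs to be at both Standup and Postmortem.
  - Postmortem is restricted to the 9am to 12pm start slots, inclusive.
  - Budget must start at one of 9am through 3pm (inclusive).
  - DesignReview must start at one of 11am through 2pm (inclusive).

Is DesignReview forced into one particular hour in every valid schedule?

DesignReview can be 11am (e.g. Budget in 9am; Postmortem in 9am; Kickoff in 8am; Standup in 10am; DesignReview in 11am; Hiring in 8am; OffsitePrep in 10am) or 12pm (e.g. Kickoff -> 8am; OffsitePrep -> 10am; Budget -> 9am; Hiring -> 8am; DesignReview -> 12pm; Postmortem -> 9am; Standup -> 10am).

No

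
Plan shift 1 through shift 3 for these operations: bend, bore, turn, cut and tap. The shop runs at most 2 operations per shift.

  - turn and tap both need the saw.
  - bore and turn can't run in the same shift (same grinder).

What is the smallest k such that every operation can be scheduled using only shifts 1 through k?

3

With at most 2 per shift and 5 operations, at least 3 shifts are needed.
3 works (last occupied shift: shift 3): for example cut in shift 2, turn in shift 2, bore in shift 1, tap in shift 3, bend in shift 1.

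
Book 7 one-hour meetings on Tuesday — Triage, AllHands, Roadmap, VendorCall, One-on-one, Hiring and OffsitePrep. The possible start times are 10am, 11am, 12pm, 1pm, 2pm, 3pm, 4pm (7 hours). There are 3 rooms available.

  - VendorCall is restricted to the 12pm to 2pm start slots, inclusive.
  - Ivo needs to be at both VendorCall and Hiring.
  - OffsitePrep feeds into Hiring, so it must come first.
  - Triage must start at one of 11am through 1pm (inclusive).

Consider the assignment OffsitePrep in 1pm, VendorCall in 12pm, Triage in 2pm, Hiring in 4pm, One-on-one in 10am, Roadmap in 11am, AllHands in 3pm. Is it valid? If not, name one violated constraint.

OffsitePrep feeds into Hiring, so it must come first — holds.
VendorCall is restricted to the 12pm to 2pm start slots, inclusive — holds.
Triage must start at one of 11am through 1pm (inclusive) — violated.
Ivo needs to be at both VendorCall and Hiring — holds.
There are 3 rooms available — holds.

No — it violates: Triage must start at one of 11am through 1pm (inclusive)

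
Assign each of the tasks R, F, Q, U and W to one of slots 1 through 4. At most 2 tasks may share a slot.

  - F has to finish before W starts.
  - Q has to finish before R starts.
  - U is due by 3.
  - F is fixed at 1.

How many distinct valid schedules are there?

39

Splitting on R: it can be 2 (5), 3 (12), 4 (22). Listing each branch's schedules as (F, Q, U, W):
R=2: (1,1,2,3) (1,1,2,4) (1,1,3,2) (1,1,3,3) (1,1,3,4) — 5.
R=3: (1,1,2,2) (1,1,2,3) (1,1,2,4) (1,1,3,2) (1,1,3,4) (1,2,1,2) (1,2,1,3) (1,2,1,4) (1,2,2,3) (1,2,2,4) (1,2,3,2) (1,2,3,4) — 12.
R=4: (1,1,2,2) (1,1,2,3) (1,1,2,4) (1,1,3,2) (1,1,3,3) (1,1,3,4) (1,2,1,2) (1,2,1,3) (1,2,1,4) (1,2,2,3) (1,2,2,4) (1,2,3,2) (1,2,3,3) (1,2,3,4) (1,3,1,2) (1,3,1,3) (1,3,1,4) (1,3,2,2) (1,3,2,3) (1,3,2,4) (1,3,3,2) (1,3,3,4) — 22.
Summing: 5 + 12 + 22 = 39.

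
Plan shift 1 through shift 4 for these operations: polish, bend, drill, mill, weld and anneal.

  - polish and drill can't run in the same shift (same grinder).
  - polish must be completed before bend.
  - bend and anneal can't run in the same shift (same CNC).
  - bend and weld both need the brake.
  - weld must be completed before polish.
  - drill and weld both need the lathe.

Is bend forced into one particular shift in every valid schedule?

No

bend can be shift 3 (e.g. drill in shift 3, bend in shift 3, polish in shift 2, anneal in shift 1, weld in shift 1, mill in shift 1) or shift 4 (e.g. drill -> shift 3; anneal -> shift 1; polish -> shift 2; bend -> shift 4; mill -> shift 1; weld -> shift 1).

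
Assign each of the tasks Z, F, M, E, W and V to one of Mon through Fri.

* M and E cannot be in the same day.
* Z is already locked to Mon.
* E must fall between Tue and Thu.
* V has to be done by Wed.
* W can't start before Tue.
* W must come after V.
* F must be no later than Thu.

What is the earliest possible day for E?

E is available from Tue; E's own window allows nothing later than Thu.
E at Tue is achievable: F=Mon; Z=Mon; M=Mon; W=Tue; V=Mon; E=Tue.

Tue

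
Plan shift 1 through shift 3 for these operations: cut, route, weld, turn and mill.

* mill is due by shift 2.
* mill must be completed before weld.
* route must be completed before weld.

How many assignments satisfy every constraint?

45

Splitting on cut: it can be shift 1 (15), shift 2 (15), shift 3 (15). Listing each branch's schedules as (route, weld, turn, mill) by shift number:
cut=shift 1: (1,2,1,1) (1,2,2,1) (1,2,3,1) (1,3,1,1) (1,3,1,2) (1,3,2,1) (1,3,2,2) (1,3,3,1) (1,3,3,2) (2,3,1,1) (2,3,1,2) (2,3,2,1) (2,3,2,2) (2,3,3,1) (2,3,3,2) — 15.
cut=shift 2: (1,2,1,1) (1,2,2,1) (1,2,3,1) (1,3,1,1) (1,3,1,2) (1,3,2,1) (1,3,2,2) (1,3,3,1) (1,3,3,2) (2,3,1,1) (2,3,1,2) (2,3,2,1) (2,3,2,2) (2,3,3,1) (2,3,3,2) — 15.
cut=shift 3: (1,2,1,1) (1,2,2,1) (1,2,3,1) (1,3,1,1) (1,3,1,2) (1,3,2,1) (1,3,2,2) (1,3,3,1) (1,3,3,2) (2,3,1,1) (2,3,1,2) (2,3,2,1) (2,3,2,2) (2,3,3,1) (2,3,3,2) — 15.
Summing: 15 + 15 + 15 = 45.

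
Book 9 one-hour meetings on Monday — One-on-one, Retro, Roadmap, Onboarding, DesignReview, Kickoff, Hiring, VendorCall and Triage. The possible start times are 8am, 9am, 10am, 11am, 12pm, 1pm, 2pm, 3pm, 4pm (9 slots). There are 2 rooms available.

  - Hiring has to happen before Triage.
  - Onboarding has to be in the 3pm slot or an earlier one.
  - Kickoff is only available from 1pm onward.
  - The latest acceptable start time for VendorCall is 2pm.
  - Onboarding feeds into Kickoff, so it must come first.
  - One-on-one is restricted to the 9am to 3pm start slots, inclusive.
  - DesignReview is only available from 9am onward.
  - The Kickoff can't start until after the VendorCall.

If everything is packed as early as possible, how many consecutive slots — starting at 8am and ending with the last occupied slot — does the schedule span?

6

The precedence chain requires at least 2 distinct slots.
With at most 2 per slot and 9 meetings, at least 5 slots are needed.
Kickoff can't be placed before 1pm — that is slot 6 counting from 8am — so the schedule must run through at least 6 slots.
6 works (last occupied slot: 1pm): for example Hiring=8am; Triage=10am; Kickoff=1pm; Onboarding=8am; One-on-one=9am; Roadmap=11am; VendorCall=10am; DesignReview=9am; Retro=11am.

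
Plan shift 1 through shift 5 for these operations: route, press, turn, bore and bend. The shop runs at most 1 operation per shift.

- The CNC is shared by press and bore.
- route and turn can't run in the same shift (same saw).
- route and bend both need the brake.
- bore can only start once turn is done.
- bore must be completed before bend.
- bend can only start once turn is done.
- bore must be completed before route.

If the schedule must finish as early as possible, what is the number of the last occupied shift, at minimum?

The precedence chain requires at least 3 distinct shifts.
With at most 1 per shift and 5 operations, at least 5 shifts are needed.
5 works (last occupied shift: shift 5): for example bore -> shift 2, press -> shift 5, turn -> shift 1, route -> shift 4, bend -> shift 3.

shift 5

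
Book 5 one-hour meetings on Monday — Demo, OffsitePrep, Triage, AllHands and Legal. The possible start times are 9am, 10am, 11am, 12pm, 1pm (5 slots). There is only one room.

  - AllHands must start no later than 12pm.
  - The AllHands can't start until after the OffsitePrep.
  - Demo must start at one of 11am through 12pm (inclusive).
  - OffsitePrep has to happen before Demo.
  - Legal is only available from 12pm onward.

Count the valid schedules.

Splitting on Demo: it can be 11am (4), 12pm (3). Listing each branch's schedules as (OffsitePrep, Triage, AllHands, Legal):
Demo=11am: (9am,10am,12pm,1pm) (9am,12pm,10am,1pm) (9am,1pm,10am,12pm) (10am,9am,12pm,1pm) — 4.
Demo=12pm: (9am,10am,11am,1pm) (9am,11am,10am,1pm) (10am,9am,11am,1pm) — 3.
Summing: 4 + 3 = 7.

7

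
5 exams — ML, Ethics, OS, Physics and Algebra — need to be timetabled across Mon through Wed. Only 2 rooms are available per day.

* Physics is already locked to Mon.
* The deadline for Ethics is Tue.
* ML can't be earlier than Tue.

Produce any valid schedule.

Physics in Mon; OS in Tue; Algebra in Wed; Ethics in Mon; ML in Tue

Checking: ML=Tue in [Tue,Wed]; Physics=Mon in [Mon,Mon]; Ethics=Mon in [Mon,Tue]; max 2 per day (cap 2).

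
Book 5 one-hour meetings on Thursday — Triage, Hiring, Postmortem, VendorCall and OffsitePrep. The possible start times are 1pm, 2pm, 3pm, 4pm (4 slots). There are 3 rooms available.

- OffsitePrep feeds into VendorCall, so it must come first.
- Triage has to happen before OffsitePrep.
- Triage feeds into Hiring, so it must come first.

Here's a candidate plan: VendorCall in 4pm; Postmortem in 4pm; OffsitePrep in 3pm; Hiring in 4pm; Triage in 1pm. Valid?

Triage feeds into Hiring, so it must come first — holds.
There are 3 rooms available — holds.
OffsitePrep feeds into VendorCall, so it must come first — holds.
Triage has to happen before OffsitePrep — holds.

Yes, all constraints hold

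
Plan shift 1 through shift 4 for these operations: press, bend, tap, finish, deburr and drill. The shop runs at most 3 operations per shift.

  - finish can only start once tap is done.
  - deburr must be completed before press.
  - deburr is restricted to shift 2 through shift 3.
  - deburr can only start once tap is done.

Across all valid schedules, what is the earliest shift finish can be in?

Precedence pushes finish to at least shift 2.
finish at shift 2 is achievable: finish -> shift 2; press -> shift 3; bend -> shift 1; drill -> shift 1; tap -> shift 1; deburr -> shift 2.

shift 2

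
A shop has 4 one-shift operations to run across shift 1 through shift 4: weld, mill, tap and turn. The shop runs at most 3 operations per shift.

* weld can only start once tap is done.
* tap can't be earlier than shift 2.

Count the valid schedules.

48

Splitting on weld: it can be shift 3 (16), shift 4 (32). Listing each branch's schedules as (mill, tap, turn) by shift number:
weld=shift 3: (1,2,1) (1,2,2) (1,2,3) (1,2,4) (2,2,1) (2,2,2) (2,2,3) (2,2,4) (3,2,1) (3,2,2) (3,2,3) (3,2,4) (4,2,1) (4,2,2) (4,2,3) (4,2,4) — 16.
weld=shift 4: (1,2,1) (1,2,2) (1,2,3) (1,2,4) (1,3,1) (1,3,2) (1,3,3) (1,3,4) (2,2,1) (2,2,2) (2,2,3) (2,2,4) (2,3,1) (2,3,2) (2,3,3) (2,3,4) (3,2,1) (3,2,2) (3,2,3) (3,2,4) (3,3,1) (3,3,2) (3,3,3) (3,3,4) (4,2,1) (4,2,2) (4,2,3) (4,2,4) (4,3,1) (4,3,2) (4,3,3) (4,3,4) — 32.
Summing: 16 + 32 = 48.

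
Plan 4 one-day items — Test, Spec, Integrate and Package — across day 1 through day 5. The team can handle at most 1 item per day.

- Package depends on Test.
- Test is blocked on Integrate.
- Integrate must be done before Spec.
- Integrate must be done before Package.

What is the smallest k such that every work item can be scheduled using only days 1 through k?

4

The precedence chain requires at least 3 distinct days.
With at most 1 per day and 4 work items, at least 4 days are needed.
4 works (last occupied day: day 4): for example Spec in day 4; Test in day 2; Package in day 3; Integrate in day 1.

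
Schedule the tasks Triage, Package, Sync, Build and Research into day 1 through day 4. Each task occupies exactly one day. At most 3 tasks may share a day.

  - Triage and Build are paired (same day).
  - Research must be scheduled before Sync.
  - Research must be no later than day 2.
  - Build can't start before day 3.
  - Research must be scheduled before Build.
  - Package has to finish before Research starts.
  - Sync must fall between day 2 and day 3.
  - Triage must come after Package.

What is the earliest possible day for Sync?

Sync is available from day 2; precedence pushes Sync to at least day 3; Sync's own window allows nothing later than day 3.
Sync at day 3 is achievable: Triage=day 3, Build=day 3, Sync=day 3, Package=day 1, Research=day 2.

day 3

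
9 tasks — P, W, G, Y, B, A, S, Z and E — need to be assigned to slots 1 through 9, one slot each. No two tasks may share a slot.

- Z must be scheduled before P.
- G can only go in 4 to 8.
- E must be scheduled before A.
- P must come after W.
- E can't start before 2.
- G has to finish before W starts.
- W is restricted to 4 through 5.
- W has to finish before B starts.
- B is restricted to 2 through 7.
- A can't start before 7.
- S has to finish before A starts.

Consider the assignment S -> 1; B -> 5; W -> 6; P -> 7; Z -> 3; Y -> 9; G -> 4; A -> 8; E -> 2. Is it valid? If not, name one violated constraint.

E can't start before 2 — holds.
G can only go in 4 to 8 — holds.
P must come after W — holds.
G has to finish before W starts — holds.
W is restricted to 4 through 5 — violated.
W has to finish before B starts — violated.
E must be scheduled before A — holds.
No two tasks may share a slot — holds.
A can't start before 7 — holds.
Z must be scheduled before P — holds.
B is restricted to 2 through 7 — holds.
S has to finish before A starts — holds.

Invalid. W has to finish before B starts.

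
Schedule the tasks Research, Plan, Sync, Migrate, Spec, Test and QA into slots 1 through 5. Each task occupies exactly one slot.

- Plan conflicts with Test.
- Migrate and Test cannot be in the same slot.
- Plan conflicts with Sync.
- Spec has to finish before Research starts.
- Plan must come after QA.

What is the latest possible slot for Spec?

4

Downstream work caps Spec at 4.
Spec at 4 is achievable: Plan in 2; QA in 1; Migrate in 1; Sync in 1; Research in 5; Spec in 4; Test in 3.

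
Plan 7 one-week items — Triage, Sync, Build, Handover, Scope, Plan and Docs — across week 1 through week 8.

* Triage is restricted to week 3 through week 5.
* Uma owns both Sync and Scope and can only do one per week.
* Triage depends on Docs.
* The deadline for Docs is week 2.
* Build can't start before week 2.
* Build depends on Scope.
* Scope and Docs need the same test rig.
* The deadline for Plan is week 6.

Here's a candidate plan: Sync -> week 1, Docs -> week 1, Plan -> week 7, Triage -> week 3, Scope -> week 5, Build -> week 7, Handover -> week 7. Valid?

No — it violates: The deadline for Plan is week 6

Triage is restricted to week 3 through week 5 — holds.
Build depends on Scope — holds.
Build can't start before week 2 — holds.
Triage depends on Docs — holds.
Uma owns both Sync and Scope and can only do one per week — holds.
The deadline for Plan is week 6 — violated.
The deadline for Docs is week 2 — holds.
Scope and Docs need the same test rig — holds.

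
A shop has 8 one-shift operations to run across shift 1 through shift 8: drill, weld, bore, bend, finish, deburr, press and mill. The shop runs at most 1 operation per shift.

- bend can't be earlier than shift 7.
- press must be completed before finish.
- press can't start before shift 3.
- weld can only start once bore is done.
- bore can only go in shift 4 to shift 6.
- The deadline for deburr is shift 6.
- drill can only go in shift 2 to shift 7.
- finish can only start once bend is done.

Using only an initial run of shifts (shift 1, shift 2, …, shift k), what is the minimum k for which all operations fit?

The precedence chain requires at least 2 distinct shifts.
With at most 1 per shift and 8 operations, at least 8 shifts are needed.
Propagating the time windows through the other constraints, finish can't land before shift 8, so the schedule must run through at least shift 8.
8 works (last occupied shift: shift 8): for example drill=shift 2; bend=shift 7; bore=shift 4; press=shift 3; deburr=shift 1; weld=shift 5; finish=shift 8; mill=shift 6.

8 shifts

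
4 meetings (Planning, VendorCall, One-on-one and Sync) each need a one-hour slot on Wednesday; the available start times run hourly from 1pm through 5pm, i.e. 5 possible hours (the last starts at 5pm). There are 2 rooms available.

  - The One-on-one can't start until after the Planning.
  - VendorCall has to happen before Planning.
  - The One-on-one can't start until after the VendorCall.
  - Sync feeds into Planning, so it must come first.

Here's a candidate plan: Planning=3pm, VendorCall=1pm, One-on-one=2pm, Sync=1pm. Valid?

Invalid. The One-on-one can't start until after the Planning.

Sync feeds into Planning, so it must come first — holds.
There are 2 rooms available — holds.
The One-on-one can't start until after the VendorCall — holds.
VendorCall has to happen before Planning — holds.
The One-on-one can't start until after the Planning — violated.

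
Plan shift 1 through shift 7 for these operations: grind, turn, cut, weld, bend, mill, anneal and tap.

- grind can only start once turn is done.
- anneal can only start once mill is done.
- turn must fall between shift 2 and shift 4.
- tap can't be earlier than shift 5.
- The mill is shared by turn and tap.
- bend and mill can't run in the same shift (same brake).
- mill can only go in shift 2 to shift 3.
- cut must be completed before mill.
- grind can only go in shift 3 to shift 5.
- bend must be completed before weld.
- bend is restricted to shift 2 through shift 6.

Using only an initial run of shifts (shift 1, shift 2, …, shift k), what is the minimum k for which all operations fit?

The precedence chain requires at least 3 distinct shifts.
tap can't be placed before shift 5, so the schedule must run through at least shift 5.
5 works (last occupied shift: shift 5): for example cut in shift 1; grind in shift 3; turn in shift 2; mill in shift 2; tap in shift 5; bend in shift 3; anneal in shift 3; weld in shift 4.

5 shifts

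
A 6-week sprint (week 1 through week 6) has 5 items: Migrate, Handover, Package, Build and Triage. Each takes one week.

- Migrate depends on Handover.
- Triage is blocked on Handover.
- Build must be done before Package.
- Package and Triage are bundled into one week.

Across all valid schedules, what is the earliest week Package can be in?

Precedence pushes Package to at least week 2.
Package at week 2 is achievable: Package=week 2; Build=week 1; Triage=week 2; Migrate=week 2; Handover=week 1.

week 2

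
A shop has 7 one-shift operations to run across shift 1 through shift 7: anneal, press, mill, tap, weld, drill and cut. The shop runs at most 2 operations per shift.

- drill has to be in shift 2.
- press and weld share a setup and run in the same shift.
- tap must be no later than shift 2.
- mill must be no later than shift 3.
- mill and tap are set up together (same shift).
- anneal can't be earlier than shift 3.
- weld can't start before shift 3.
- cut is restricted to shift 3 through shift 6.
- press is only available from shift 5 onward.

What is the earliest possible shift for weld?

shift 5

Weld is available from shift 3; weld must be in the same shift as press, which can't be before shift 5, so weld is at least shift 5.
weld at shift 5 is achievable: tap=shift 1; press=shift 5; mill=shift 1; cut=shift 3; drill=shift 2; weld=shift 5; anneal=shift 3.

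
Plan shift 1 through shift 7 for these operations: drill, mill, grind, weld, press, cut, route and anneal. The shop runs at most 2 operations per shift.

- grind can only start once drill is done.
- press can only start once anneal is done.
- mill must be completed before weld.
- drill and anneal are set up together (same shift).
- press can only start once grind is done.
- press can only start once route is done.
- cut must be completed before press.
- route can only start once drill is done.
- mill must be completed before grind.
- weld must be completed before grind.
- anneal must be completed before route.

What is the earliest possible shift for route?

Precedence pushes route to at least shift 2; downstream work caps route at shift 6.
route at shift 2 is achievable: cut=shift 3; press=shift 5; weld=shift 3; grind=shift 4; mill=shift 2; route=shift 2; anneal=shift 1; drill=shift 1.

shift 2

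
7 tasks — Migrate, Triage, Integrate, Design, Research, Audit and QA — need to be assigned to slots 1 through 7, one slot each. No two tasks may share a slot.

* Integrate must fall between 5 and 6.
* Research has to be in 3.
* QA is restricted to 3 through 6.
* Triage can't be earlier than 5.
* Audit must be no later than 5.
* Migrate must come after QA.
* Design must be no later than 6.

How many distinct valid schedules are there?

8

Splitting on Migrate: it can be 5 (2), 6 (2), 7 (4). Listing each branch's schedules as (Triage, Integrate, Design, Research, Audit, QA):
Migrate=5: (7,6,1,3,2,4) (7,6,2,3,1,4) — 2.
Migrate=6: (7,5,1,3,2,4) (7,5,2,3,1,4) — 2.
Migrate=7: (5,6,1,3,2,4) (5,6,2,3,1,4) (6,5,1,3,2,4) (6,5,2,3,1,4) — 4.
Summing: 2 + 2 + 4 = 8.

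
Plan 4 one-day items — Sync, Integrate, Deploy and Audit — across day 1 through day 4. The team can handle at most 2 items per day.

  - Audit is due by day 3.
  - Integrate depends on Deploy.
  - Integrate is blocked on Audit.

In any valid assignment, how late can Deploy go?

Downstream work caps Deploy at day 3.
Deploy at day 3 is achievable: Deploy=day 3, Sync=day 1, Integrate=day 4, Audit=day 1.

day 3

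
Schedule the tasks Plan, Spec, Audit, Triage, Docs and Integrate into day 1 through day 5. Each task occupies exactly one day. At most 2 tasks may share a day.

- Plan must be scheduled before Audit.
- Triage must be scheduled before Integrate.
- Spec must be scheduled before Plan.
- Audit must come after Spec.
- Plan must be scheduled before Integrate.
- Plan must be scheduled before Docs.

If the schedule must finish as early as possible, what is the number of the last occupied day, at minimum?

The precedence chain requires at least 3 distinct days.
With at most 2 per day and 6 tasks, at least 3 days are needed.
Could 3 days be enough, i.e. nothing placed later than day 3? No: Audit must come after Plan (at day 1 or later) → {day 2, day 3}; Plan must come before Audit (at day 3 or earlier) → {day 1, day 2}; Plan must come after Spec (at day 1 or later) → {day 2}; Docs must come after Plan (at day 2 or later) → {day 3}; Integrate must come after Plan (at day 2 or later) → {day 3}; Audit can't use day 3, already full with Docs and Integrate (limit 2) → {day 2}; Audit must come after Plan (at day 2 or later) → nothing is left.
So 3 days is not enough.
4 works (last occupied day: day 4): for example Audit in day 3; Triage in day 1; Spec in day 1; Docs in day 4; Plan in day 2; Integrate in day 3.

4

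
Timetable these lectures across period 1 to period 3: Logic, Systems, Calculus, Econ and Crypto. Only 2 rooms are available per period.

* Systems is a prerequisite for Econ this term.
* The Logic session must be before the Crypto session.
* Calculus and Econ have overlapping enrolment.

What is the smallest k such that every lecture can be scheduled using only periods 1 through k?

3

The precedence chain requires at least 2 distinct periods.
With at most 2 per period and 5 lectures, at least 3 periods are needed.
3 works (last occupied period: period 3): for example Systems -> period 1, Logic -> period 1, Calculus -> period 3, Econ -> period 2, Crypto -> period 2.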